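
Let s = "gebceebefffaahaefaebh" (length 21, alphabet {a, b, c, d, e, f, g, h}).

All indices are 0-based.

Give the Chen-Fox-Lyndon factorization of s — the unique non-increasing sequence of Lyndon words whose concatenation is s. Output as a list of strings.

emit factor 1: 'g' (i=0, period=1)
emit factor 2: 'e' (i=1, period=1)
emit factor 3: 'bceebefff' (i=2, period=9)
emit factor 4: 'aahaefaebh' (i=11, period=10)

["g", "e", "bceebefff", "aahaefaebh"]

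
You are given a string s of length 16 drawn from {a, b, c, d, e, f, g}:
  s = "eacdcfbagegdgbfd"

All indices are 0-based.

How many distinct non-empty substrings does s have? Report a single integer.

127

rank→(start, suffix):
  0 → (1, 'acdcfbagegdgbfd')
  1 → (7, 'agegdgbfd')
  2 → (6, 'bagegdgbfd')
  3 → (13, 'bfd')
  4 → (2, 'cdcfbagegdgbfd')
  5 → (4, 'cfbagegdgbfd')
  6 → (15, 'd')
  7 → (3, 'dcfbagegdgbfd')
  8 → (11, 'dgbfd')
  9 → (0, 'eacdcfbagegdgbfd')
  10 → (9, 'egdgbfd')
  11 → (5, 'fbagegdgbfd')
  12 → (14, 'fd')
  13 → (12, 'gbfd')
  14 → (10, 'gdgbfd')
  15 → (8, 'gegdgbfd')

SA = [1, 7, 6, 13, 2, 4, 15, 3, 11, 0, 9, 5, 14, 12, 10, 8]
[i] adj suffixes → lcp
  [1] 1/7 → 1 ('a')
  [2] 7/6 → 0 ('')
  [3] 6/13 → 1 ('b')
  [4] 13/2 → 0 ('')
  [5] 2/4 → 1 ('c')
  [6] 4/15 → 0 ('')
  [7] 15/3 → 1 ('d')
  [8] 3/11 → 1 ('d')
  [9] 11/0 → 0 ('')
  [10] 0/9 → 1 ('e')
  [11] 9/5 → 0 ('')
  [12] 5/14 → 1 ('f')
  [13] 14/12 → 0 ('')
  [14] 12/10 → 1 ('g')
  [15] 10/8 → 1 ('g')

n(n+1)/2 = 16·17/2 = 136
Σ LCP = 0 + 1 + 0 + 1 + 0 + 1 + 0 + 1 + 1 + 0 + 1 + 0 + 1 + 0 + 1 + 1 = 9
distinct = 136 − 9 = 127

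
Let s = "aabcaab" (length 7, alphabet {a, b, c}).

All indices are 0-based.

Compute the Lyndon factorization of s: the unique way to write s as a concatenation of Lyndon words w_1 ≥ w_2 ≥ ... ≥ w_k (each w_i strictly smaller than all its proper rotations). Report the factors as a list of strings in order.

emit factor 1: 'aabc' (i=0, period=4)
emit factor 2: 'aab' (i=4, period=3)

["aabc", "aab"]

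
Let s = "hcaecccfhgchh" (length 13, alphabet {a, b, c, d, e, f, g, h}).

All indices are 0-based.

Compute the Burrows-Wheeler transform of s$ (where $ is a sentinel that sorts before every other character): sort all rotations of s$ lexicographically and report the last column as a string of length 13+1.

rank  rotation        last
    0  $hcaecccfhgchh  h
    1  aecccfhgchh$hc  c
    2  caecccfhgchh$h  h
    3  cccfhgchh$hcae  e
    4  ccfhgchh$hcaec  c
    5  cfhgchh$hcaecc  c
    6  chh$hcaecccfhg  g
    7  ecccfhgchh$hca  a
    8  fhgchh$hcaeccc  c
    9  gchh$hcaecccfh  h
   10  h$hcaecccfhgch  h
   11  hcaecccfhgchh$  $
   12  hgchh$hcaecccf  f
   13  hh$hcaecccfhgc  c

hcheccgachh$fc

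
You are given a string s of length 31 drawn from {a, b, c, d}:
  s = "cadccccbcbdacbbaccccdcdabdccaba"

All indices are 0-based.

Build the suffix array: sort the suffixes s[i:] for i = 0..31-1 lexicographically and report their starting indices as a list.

sorted suffixes:
  #0 SA[0]=30  'a'
  #1 SA[1]=28  'aba'
  #2 SA[2]=23  'abdccaba'
  #3 SA[3]=11  'acbbaccccdcdabdccaba'
  #4 SA[4]=15  'accccdcdabdccaba'
  #5 SA[5]=1  'adccccbcbdacbbaccccdcdabdccaba'
  #6 SA[6]=29  'ba'
  #7 SA[7]=14  'baccccdcdabdccaba'
  #8 SA[8]=13  'bbaccccdcdabdccaba'
  #9 SA[9]=7  'bcbdacbbaccccdcdabdccaba'
  #10 SA[10]=9  'bdacbbaccccdcdabdccaba'
  #11 SA[11]=24  'bdccaba'
  #12 SA[12]=27  'caba'
  #13 SA[13]=0  'cadccccbcbdacbbaccccdcdabdccaba'
  #14 SA[14]=12  'cbbaccccdcdabdccaba'
  #15 SA[15]=6  'cbcbdacbbaccccdcdabdccaba'
  #16 SA[16]=8  'cbdacbbaccccdcdabdccaba'
  #17 SA[17]=26  'ccaba'
  #18 SA[18]=5  'ccbcbdacbbaccccdcdabdccaba'
  #19 SA[19]=4  'cccbcbdacbbaccccdcdabdccaba'
  #20 SA[20]=3  'ccccbcbdacbbaccccdcdabdccaba'
  #21 SA[21]=16  'ccccdcdabdccaba'
  #22 SA[22]=17  'cccdcdabdccaba'
  #23 SA[23]=18  'ccdcdabdccaba'
  #24 SA[24]=21  'cdabdccaba'
  #25 SA[25]=19  'cdcdabdccaba'
  #26 SA[26]=22  'dabdccaba'
  #27 SA[27]=10  'dacbbaccccdcdabdccaba'
  #28 SA[28]=25  'dccaba'
  #29 SA[29]=2  'dccccbcbdacbbaccccdcdabdccaba'
  #30 SA[30]=20  'dcdabdccaba'

[30, 28, 23, 11, 15, 1, 29, 14, 13, 7, 9, 24, 27, 0, 12, 6, 8, 26, 5, 4, 3, 16, 17, 18, 21, 19, 22, 10, 25, 2, 20]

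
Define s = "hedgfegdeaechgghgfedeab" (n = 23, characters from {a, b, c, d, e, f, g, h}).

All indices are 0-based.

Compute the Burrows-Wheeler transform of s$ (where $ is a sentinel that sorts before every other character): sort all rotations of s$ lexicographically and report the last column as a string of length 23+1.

rank  rotation                  last
    0  $hedgfegdeaechgghgfedeab  b
    1  ab$hedgfegdeaechgghgfede  e
    2  aechgghgfedeab$hedgfegde  e
    3  b$hedgfegdeaechgghgfedea  a
    4  chgghgfedeab$hedgfegdeae  e
    5  deab$hedgfegdeaechgghgfe  e
    6  deaechgghgfedeab$hedgfeg  g
    7  dgfegdeaechgghgfedeab$he  e
    8  eab$hedgfegdeaechgghgfed  d
    9  eaechgghgfedeab$hedgfegd  d
   10  echgghgfedeab$hedgfegdea  a
   11  edeab$hedgfegdeaechgghgf  f
   12  edgfegdeaechgghgfedeab$h  h
   13  egdeaechgghgfedeab$hedgf  f
   14  fedeab$hedgfegdeaechgghg  g
   15  fegdeaechgghgfedeab$hedg  g
   16  gdeaechgghgfedeab$hedgfe  e
   17  gfedeab$hedgfegdeaechggh  h
   18  gfegdeaechgghgfedeab$hed  d
   19  gghgfedeab$hedgfegdeaech  h
   20  ghgfedeab$hedgfegdeaechg  g
   21  hedgfegdeaechgghgfedeab$  $
   22  hgfedeab$hedgfegdeaechgg  g
   23  hgghgfedeab$hedgfegdeaec  c

beeaeegeddafhfggehdhg$gc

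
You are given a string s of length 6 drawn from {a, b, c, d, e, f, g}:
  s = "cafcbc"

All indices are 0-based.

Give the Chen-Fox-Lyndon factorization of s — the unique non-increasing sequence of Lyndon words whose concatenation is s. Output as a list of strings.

emit factor 1: 'c' (i=0, period=1)
emit factor 2: 'afcbc' (i=1, period=5)

["c", "afcbc"]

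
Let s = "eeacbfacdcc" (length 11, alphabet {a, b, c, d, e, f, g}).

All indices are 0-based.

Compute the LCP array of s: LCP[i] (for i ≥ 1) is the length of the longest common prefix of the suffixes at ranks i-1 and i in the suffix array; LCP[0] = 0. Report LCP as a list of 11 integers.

rank | idx | suffix
   0 |   2 | acbfacdcc
   1 |   6 | acdcc
   2 |   4 | bfacdcc
   3 |  10 | c
   4 |   3 | cbfacdcc
   5 |   9 | cc
   6 |   7 | cdcc
   7 |   8 | dcc
   8 |   1 | eacbfacdcc
   9 |   0 | eeacbfacdcc
  10 |   5 | facdcc

SA = [2, 6, 4, 10, 3, 9, 7, 8, 1, 0, 5]
rank  pair      lcp
   1  s[2:],s[6:]  2  'ac'
   2  s[6:],s[4:]  0  ''
   3  s[4:],s[10:]  0  ''
   4  s[10:],s[3:]  1  'c'
   5  s[3:],s[9:]  1  'c'
   6  s[9:],s[7:]  1  'c'
   7  s[7:],s[8:]  0  ''
   8  s[8:],s[1:]  0  ''
   9  s[1:],s[0:]  1  'e'
  10  s[0:],s[5:]  0  ''

[0, 2, 0, 0, 1, 1, 1, 0, 0, 1, 0]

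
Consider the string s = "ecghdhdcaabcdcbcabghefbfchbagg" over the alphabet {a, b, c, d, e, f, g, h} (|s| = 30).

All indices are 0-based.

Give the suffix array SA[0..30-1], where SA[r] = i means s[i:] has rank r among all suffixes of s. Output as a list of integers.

[8, 9, 16, 27, 26, 14, 10, 22, 17, 7, 15, 13, 11, 1, 24, 6, 12, 4, 0, 20, 21, 23, 29, 28, 2, 18, 25, 5, 3, 19]

rank | idx | suffix
   0 |   8 | aabcdcbcabghefbfchbagg
   1 |   9 | abcdcbcabghefbfchbagg
   2 |  16 | abghefbfchbagg
   3 |  27 | agg
   4 |  26 | bagg
   5 |  14 | bcabghefbfchbagg
   6 |  10 | bcdcbcabghefbfchbagg
   7 |  22 | bfchbagg
   8 |  17 | bghefbfchbagg
   9 |   7 | caabcdcbcabghefbfchbagg
  10 |  15 | cabghefbfchbagg
  11 |  13 | cbcabghefbfchbagg
  12 |  11 | cdcbcabghefbfchbagg
  13 |   1 | cghdhdcaabcdcbcabghefbfchbagg
  14 |  24 | chbagg
  15 |   6 | dcaabcdcbcabghefbfchbagg
  16 |  12 | dcbcabghefbfchbagg
  17 |   4 | dhdcaabcdcbcabghefbfchbagg
  18 |   0 | ecghdhdcaabcdcbcabghefbfchbagg
  19 |  20 | efbfchbagg
  20 |  21 | fbfchbagg
  21 |  23 | fchbagg
  22 |  29 | g
  23 |  28 | gg
  24 |   2 | ghdhdcaabcdcbcabghefbfchbagg
  25 |  18 | ghefbfchbagg
  26 |  25 | hbagg
  27 |   5 | hdcaabcdcbcabghefbfchbagg
  28 |   3 | hdhdcaabcdcbcabghefbfchbagg
  29 |  19 | hefbfchbagg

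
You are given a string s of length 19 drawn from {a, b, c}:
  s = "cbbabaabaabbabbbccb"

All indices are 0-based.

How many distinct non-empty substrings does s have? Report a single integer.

sorted suffixes:
  #0 SA[0]=5  'aabaabbabbbccb'
  #1 SA[1]=8  'aabbabbbccb'
  #2 SA[2]=3  'abaabaabbabbbccb'
  #3 SA[3]=6  'abaabbabbbccb'
  #4 SA[4]=9  'abbabbbccb'
  #5 SA[5]=12  'abbbccb'
  #6 SA[6]=18  'b'
  #7 SA[7]=4  'baabaabbabbbccb'
  #8 SA[8]=7  'baabbabbbccb'
  #9 SA[9]=2  'babaabaabbabbbccb'
  #10 SA[10]=11  'babbbccb'
  #11 SA[11]=1  'bbabaabaabbabbbccb'
  #12 SA[12]=10  'bbabbbccb'
  #13 SA[13]=13  'bbbccb'
  #14 SA[14]=14  'bbccb'
  #15 SA[15]=15  'bccb'
  #16 SA[16]=17  'cb'
  #17 SA[17]=0  'cbbabaabaabbabbbccb'
  #18 SA[18]=16  'ccb'

SA = [5, 8, 3, 6, 9, 12, 18, 4, 7, 2, 11, 1, 10, 13, 14, 15, 17, 0, 16]
rank  pair      lcp
   1  s[5:],s[8:]  3  'aab'
   2  s[8:],s[3:]  1  'a'
   3  s[3:],s[6:]  5  'abaab'
   4  s[6:],s[9:]  2  'ab'
   5  s[9:],s[12:]  3  'abb'
   6  s[12:],s[18:]  0  ''
   7  s[18:],s[4:]  1  'b'
   8  s[4:],s[7:]  4  'baab'
   9  s[7:],s[2:]  2  'ba'
  10  s[2:],s[11:]  3  'bab'
  11  s[11:],s[1:]  1  'b'
  12  s[1:],s[10:]  4  'bbab'
  13  s[10:],s[13:]  2  'bb'
  14  s[13:],s[14:]  2  'bb'
  15  s[14:],s[15:]  1  'b'
  16  s[15:],s[17:]  0  ''
  17  s[17:],s[0:]  2  'cb'
  18  s[0:],s[16:]  1  'c'

n(n+1)/2 = 19·20/2 = 190
Σ LCP = 0 + 3 + 1 + 5 + 2 + 3 + 0 + 1 + 4 + 2 + 3 + 1 + 4 + 2 + 2 + 1 + 0 + 2 + 1 = 37
distinct = 190 − 37 = 153

153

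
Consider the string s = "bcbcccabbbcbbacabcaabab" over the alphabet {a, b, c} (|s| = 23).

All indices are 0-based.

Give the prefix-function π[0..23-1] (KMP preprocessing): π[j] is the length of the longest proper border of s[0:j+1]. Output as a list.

π[0] = 0
j=1 s[j]='c': π[1]=0 (border '')
j=2 s[j]='b': π[2]=1 (border 'b')
j=3 s[j]='c': π[3]=2 (border 'bc')
j=4 s[j]='c': k: 2→0; π[4]=0 (border '')
j=5 s[j]='c': π[5]=0 (border '')
j=6 s[j]='a': π[6]=0 (border '')
j=7 s[j]='b': π[7]=1 (border 'b')
j=8 s[j]='b': k: 1→0; π[8]=1 (border 'b')
j=9 s[j]='b': k: 1→0; π[9]=1 (border 'b')
j=10 s[j]='c': π[10]=2 (border 'bc')
j=11 s[j]='b': π[11]=3 (border 'bcb')
j=12 s[j]='b': k: 3→1→0; π[12]=1 (border 'b')
j=13 s[j]='a': k: 1→0; π[13]=0 (border '')
j=14 s[j]='c': π[14]=0 (border '')
j=15 s[j]='a': π[15]=0 (border '')
j=16 s[j]='b': π[16]=1 (border 'b')
j=17 s[j]='c': π[17]=2 (border 'bc')
j=18 s[j]='a': k: 2→0; π[18]=0 (border '')
j=19 s[j]='a': π[19]=0 (border '')
j=20 s[j]='b': π[20]=1 (border 'b')
j=21 s[j]='a': k: 1→0; π[21]=0 (border '')
j=22 s[j]='b': π[22]=1 (border 'b')

[0, 0, 1, 2, 0, 0, 0, 1, 1, 1, 2, 3, 1, 0, 0, 0, 1, 2, 0, 0, 1, 0, 1]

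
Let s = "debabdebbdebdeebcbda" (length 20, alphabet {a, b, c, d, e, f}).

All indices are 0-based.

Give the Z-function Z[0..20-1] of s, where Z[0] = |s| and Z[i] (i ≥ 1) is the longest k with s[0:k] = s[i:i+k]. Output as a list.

[20, 0, 0, 0, 0, 3, 0, 0, 0, 3, 0, 0, 2, 0, 0, 0, 0, 0, 1, 0]

Z[0]=20
i=1: fresh scan; Z[1]=0
i=2: fresh scan; Z[2]=0
i=3: fresh scan; Z[3]=0
i=4: fresh scan; Z[4]=0
i=5: fresh scan; Z[5]=3 scan→box=[5,8)
i=6: min(r-i=2, Z[1]=0)=0; Z[6]=0
i=7: min(r-i=1, Z[2]=0)=0; Z[7]=0
i=8: fresh scan; Z[8]=0
i=9: fresh scan; Z[9]=3 scan→box=[9,12)
i=10: min(r-i=2, Z[1]=0)=0; Z[10]=0
i=11: min(r-i=1, Z[2]=0)=0; Z[11]=0
i=12: fresh scan; Z[12]=2 scan→box=[12,14)
i=13: min(r-i=1, Z[1]=0)=0; Z[13]=0
i=14: fresh scan; Z[14]=0
i=15: fresh scan; Z[15]=0
i=16: fresh scan; Z[16]=0
i=17: fresh scan; Z[17]=0
i=18: fresh scan; Z[18]=1 scan→box=[18,19)
i=19: fresh scan; Z[19]=0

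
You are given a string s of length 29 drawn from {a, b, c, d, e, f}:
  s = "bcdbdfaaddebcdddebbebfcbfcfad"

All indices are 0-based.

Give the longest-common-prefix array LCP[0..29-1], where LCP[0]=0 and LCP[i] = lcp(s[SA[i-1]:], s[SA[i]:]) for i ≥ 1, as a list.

[0, 1, 2, 0, 1, 3, 1, 1, 1, 3, 0, 1, 2, 1, 0, 1, 1, 2, 4, 1, 3, 1, 0, 2, 2, 0, 2, 1, 2]

rank | idx | suffix
   0 |   6 | aaddebcdddebbebfcbfcfad
   1 |  27 | ad
   2 |   7 | addebcdddebbebfcbfcfad
   3 |  17 | bbebfcbfcfad
   4 |   0 | bcdbdfaaddebcdddebbebfcbfcfad
   5 |  11 | bcdddebbebfcbfcfad
   6 |   3 | bdfaaddebcdddebbebfcbfcfad
   7 |  18 | bebfcbfcfad
   8 |  20 | bfcbfcfad
   9 |  23 | bfcfad
  10 |  22 | cbfcfad
  11 |   1 | cdbdfaaddebcdddebbebfcbfcfad
  12 |  12 | cdddebbebfcbfcfad
  13 |  25 | cfad
  14 |  28 | d
  15 |   2 | dbdfaaddebcdddebbebfcbfcfad
  16 |  13 | dddebbebfcbfcfad
  17 |  14 | ddebbebfcbfcfad
  18 |   8 | ddebcdddebbebfcbfcfad
  19 |  15 | debbebfcbfcfad
  20 |   9 | debcdddebbebfcbfcfad
  21 |   4 | dfaaddebcdddebbebfcbfcfad
  22 |  16 | ebbebfcbfcfad
  23 |  10 | ebcdddebbebfcbfcfad
  24 |  19 | ebfcbfcfad
  25 |   5 | faaddebcdddebbebfcbfcfad
  26 |  26 | fad
  27 |  21 | fcbfcfad
  28 |  24 | fcfad

SA = [6, 27, 7, 17, 0, 11, 3, 18, 20, 23, 22, 1, 12, 25, 28, 2, 13, 14, 8, 15, 9, 4, 16, 10, 19, 5, 26, 21, 24]
i: (SA[i-1],SA[i]) lcp shared
  1: (6,27) 1 'a'
  2: (27,7) 2 'ad'
  3: (7,17) 0 ''
  4: (17,0) 1 'b'
  5: (0,11) 3 'bcd'
  6: (11,3) 1 'b'
  7: (3,18) 1 'b'
  8: (18,20) 1 'b'
  9: (20,23) 3 'bfc'
  10: (23,22) 0 ''
  11: (22,1) 1 'c'
  12: (1,12) 2 'cd'
  13: (12,25) 1 'c'
  14: (25,28) 0 ''
  15: (28,2) 1 'd'
  16: (2,13) 1 'd'
  17: (13,14) 2 'dd'
  18: (14,8) 4 'ddeb'
  19: (8,15) 1 'd'
  20: (15,9) 3 'deb'
  21: (9,4) 1 'd'
  22: (4,16) 0 ''
  23: (16,10) 2 'eb'
  24: (10,19) 2 'eb'
  25: (19,5) 0 ''
  26: (5,26) 2 'fa'
  27: (26,21) 1 'f'
  28: (21,24) 2 'fc'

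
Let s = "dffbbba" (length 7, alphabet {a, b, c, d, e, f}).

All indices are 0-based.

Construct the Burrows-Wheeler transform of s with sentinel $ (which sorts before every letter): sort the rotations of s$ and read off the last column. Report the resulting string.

rank  rotation  last
    0  $dffbbba  a
    1  a$dffbbb  b
    2  ba$dffbb  b
    3  bba$dffb  b
    4  bbba$dff  f
    5  dffbbba$  $
    6  fbbba$df  f
    7  ffbbba$d  d

abbbf$fd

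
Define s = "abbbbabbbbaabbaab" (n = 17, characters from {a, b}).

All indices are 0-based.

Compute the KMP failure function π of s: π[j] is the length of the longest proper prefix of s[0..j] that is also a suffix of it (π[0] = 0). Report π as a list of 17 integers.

[0, 0, 0, 0, 0, 1, 2, 3, 4, 5, 6, 1, 2, 3, 1, 1, 2]

π[0] = 0
j=1 s[j]='b': π[1]=0 (border '')
j=2 s[j]='b': π[2]=0 (border '')
j=3 s[j]='b': π[3]=0 (border '')
j=4 s[j]='b': π[4]=0 (border '')
j=5 s[j]='a': π[5]=1 (border 'a')
j=6 s[j]='b': π[6]=2 (border 'ab')
j=7 s[j]='b': π[7]=3 (border 'abb')
j=8 s[j]='b': π[8]=4 (border 'abbb')
j=9 s[j]='b': π[9]=5 (border 'abbbb')
j=10 s[j]='a': π[10]=6 (border 'abbbba')
j=11 s[j]='a': k: 6→1→0; π[11]=1 (border 'a')
j=12 s[j]='b': π[12]=2 (border 'ab')
j=13 s[j]='b': π[13]=3 (border 'abb')
j=14 s[j]='a': k: 3→0; π[14]=1 (border 'a')
j=15 s[j]='a': k: 1→0; π[15]=1 (border 'a')
j=16 s[j]='b': π[16]=2 (border 'ab')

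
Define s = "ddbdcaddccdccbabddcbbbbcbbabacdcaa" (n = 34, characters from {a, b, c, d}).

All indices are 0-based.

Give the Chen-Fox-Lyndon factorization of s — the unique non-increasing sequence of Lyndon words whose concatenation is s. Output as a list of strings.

["d", "d", "bdc", "addccdccb", "abddcbbbbcbb", "abacdc", "a", "a"]

emit factor 1: 'd' (i=0, period=1)
emit factor 2: 'd' (i=1, period=1)
emit factor 3: 'bdc' (i=2, period=3)
emit factor 4: 'addccdccb' (i=5, period=9)
emit factor 5: 'abddcbbbbcbb' (i=14, period=12)
emit factor 6: 'abacdc' (i=26, period=6)
emit factor 7: 'a' (i=32, period=1)
emit factor 8: 'a' (i=33, period=1)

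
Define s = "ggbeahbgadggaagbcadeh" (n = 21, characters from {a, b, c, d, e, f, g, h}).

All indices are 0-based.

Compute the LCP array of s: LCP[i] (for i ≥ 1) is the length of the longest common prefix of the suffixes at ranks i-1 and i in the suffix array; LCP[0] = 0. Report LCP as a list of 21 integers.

rank→(start, suffix):
  0 → (12, 'aagbcadeh')
  1 → (17, 'adeh')
  2 → (8, 'adggaagbcadeh')
  3 → (13, 'agbcadeh')
  4 → (4, 'ahbgadggaagbcadeh')
  5 → (15, 'bcadeh')
  6 → (2, 'beahbgadggaagbcadeh')
  7 → (6, 'bgadggaagbcadeh')
  8 → (16, 'cadeh')
  9 → (18, 'deh')
  10 → (9, 'dggaagbcadeh')
  11 → (3, 'eahbgadggaagbcadeh')
  12 → (19, 'eh')
  13 → (11, 'gaagbcadeh')
  14 → (7, 'gadggaagbcadeh')
  15 → (14, 'gbcadeh')
  16 → (1, 'gbeahbgadggaagbcadeh')
  17 → (10, 'ggaagbcadeh')
  18 → (0, 'ggbeahbgadggaagbcadeh')
  19 → (20, 'h')
  20 → (5, 'hbgadggaagbcadeh')

SA = [12, 17, 8, 13, 4, 15, 2, 6, 16, 18, 9, 3, 19, 11, 7, 14, 1, 10, 0, 20, 5]
i: (SA[i-1],SA[i]) lcp shared
  1: (12,17) 1 'a'
  2: (17,8) 2 'ad'
  3: (8,13) 1 'a'
  4: (13,4) 1 'a'
  5: (4,15) 0 ''
  6: (15,2) 1 'b'
  7: (2,6) 1 'b'
  8: (6,16) 0 ''
  9: (16,18) 0 ''
  10: (18,9) 1 'd'
  11: (9,3) 0 ''
  12: (3,19) 1 'e'
  13: (19,11) 0 ''
  14: (11,7) 2 'ga'
  15: (7,14) 1 'g'
  16: (14,1) 2 'gb'
  17: (1,10) 1 'g'
  18: (10,0) 2 'gg'
  19: (0,20) 0 ''
  20: (20,5) 1 'h'

[0, 1, 2, 1, 1, 0, 1, 1, 0, 0, 1, 0, 1, 0, 2, 1, 2, 1, 2, 0, 1]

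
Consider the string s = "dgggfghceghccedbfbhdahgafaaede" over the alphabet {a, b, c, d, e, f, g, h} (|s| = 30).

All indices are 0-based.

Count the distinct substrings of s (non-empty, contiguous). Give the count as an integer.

437

rank→(start, suffix):
  0 → (25, 'aaede')
  1 → (26, 'aede')
  2 → (23, 'afaaede')
  3 → (20, 'ahgafaaede')
  4 → (15, 'bfbhdahgafaaede')
  5 → (17, 'bhdahgafaaede')
  6 → (11, 'ccedbfbhdahgafaaede')
  7 → (12, 'cedbfbhdahgafaaede')
  8 → (7, 'ceghccedbfbhdahgafaaede')
  9 → (19, 'dahgafaaede')
  10 → (14, 'dbfbhdahgafaaede')
  11 → (28, 'de')
  12 → (0, 'dgggfghceghccedbfbhdahgafaaede')
  13 → (29, 'e')
  14 → (13, 'edbfbhdahgafaaede')
  15 → (27, 'ede')
  16 → (8, 'eghccedbfbhdahgafaaede')
  17 → (24, 'faaede')
  18 → (16, 'fbhdahgafaaede')
  19 → (4, 'fghceghccedbfbhdahgafaaede')
  20 → (22, 'gafaaede')
  21 → (3, 'gfghceghccedbfbhdahgafaaede')
  22 → (2, 'ggfghceghccedbfbhdahgafaaede')
  23 → (1, 'gggfghceghccedbfbhdahgafaaede')
  24 → (9, 'ghccedbfbhdahgafaaede')
  25 → (5, 'ghceghccedbfbhdahgafaaede')
  26 → (10, 'hccedbfbhdahgafaaede')
  27 → (6, 'hceghccedbfbhdahgafaaede')
  28 → (18, 'hdahgafaaede')
  29 → (21, 'hgafaaede')

SA = [25, 26, 23, 20, 15, 17, 11, 12, 7, 19, 14, 28, 0, 29, 13, 27, 8, 24, 16, 4, 22, 3, 2, 1, 9, 5, 10, 6, 18, 21]
rank  pair      lcp
   1  s[25:],s[26:]  1  'a'
   2  s[26:],s[23:]  1  'a'
   3  s[23:],s[20:]  1  'a'
   4  s[20:],s[15:]  0  ''
   5  s[15:],s[17:]  1  'b'
   6  s[17:],s[11:]  0  ''
   7  s[11:],s[12:]  1  'c'
   8  s[12:],s[7:]  2  'ce'
   9  s[7:],s[19:]  0  ''
  10  s[19:],s[14:]  1  'd'
  11  s[14:],s[28:]  1  'd'
  12  s[28:],s[0:]  1  'd'
  13  s[0:],s[29:]  0  ''
  14  s[29:],s[13:]  1  'e'
  15  s[13:],s[27:]  2  'ed'
  16  s[27:],s[8:]  1  'e'
  17  s[8:],s[24:]  0  ''
  18  s[24:],s[16:]  1  'f'
  19  s[16:],s[4:]  1  'f'
  20  s[4:],s[22:]  0  ''
  21  s[22:],s[3:]  1  'g'
  22  s[3:],s[2:]  1  'g'
  23  s[2:],s[1:]  2  'gg'
  24  s[1:],s[9:]  1  'g'
  25  s[9:],s[5:]  3  'ghc'
  26  s[5:],s[10:]  0  ''
  27  s[10:],s[6:]  2  'hc'
  28  s[6:],s[18:]  1  'h'
  29  s[18:],s[21:]  1  'h'

n(n+1)/2 = 30·31/2 = 465
Σ LCP = 0 + 1 + 1 + 1 + 0 + 1 + 0 + 1 + 2 + 0 + 1 + 1 + 1 + 0 + 1 + 2 + 1 + 0 + 1 + 1 + 0 + 1 + 1 + 2 + 1 + 3 + 0 + 2 + 1 + 1 = 28
distinct = 465 − 28 = 437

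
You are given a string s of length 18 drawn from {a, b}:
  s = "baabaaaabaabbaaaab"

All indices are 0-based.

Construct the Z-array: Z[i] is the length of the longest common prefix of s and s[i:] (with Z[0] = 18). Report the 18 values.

Z[0]=18
i=1: outside box; Z[1]=0
i=2: outside box; Z[2]=0
i=3: outside box; Z[3]=3 grow→box=[3,6)
i=4: min(r-i=2, Z[1]=0)=0; Z[4]=0
i=5: min(r-i=1, Z[2]=0)=0; Z[5]=0
i=6: outside box; Z[6]=0
i=7: outside box; Z[7]=0
i=8: outside box; Z[8]=4 grow→box=[8,12)
i=9: min(r-i=3, Z[1]=0)=0; Z[9]=0
i=10: min(r-i=2, Z[2]=0)=0; Z[10]=0
i=11: min(r-i=1, Z[3]=3)=1; Z[11]=1
i=12: outside box; Z[12]=3 grow→box=[12,15)
i=13: min(r-i=2, Z[1]=0)=0; Z[13]=0
i=14: min(r-i=1, Z[2]=0)=0; Z[14]=0
i=15: outside box; Z[15]=0
i=16: outside box; Z[16]=0
i=17: outside box; Z[17]=1 grow→box=[17,18)

[18, 0, 0, 3, 0, 0, 0, 0, 4, 0, 0, 1, 3, 0, 0, 0, 0, 1]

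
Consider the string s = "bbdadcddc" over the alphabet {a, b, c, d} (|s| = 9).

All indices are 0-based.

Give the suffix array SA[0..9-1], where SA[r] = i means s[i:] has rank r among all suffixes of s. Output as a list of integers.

[3, 0, 1, 8, 5, 2, 7, 4, 6]

sorted suffixes:
  #0 SA[0]=3  'adcddc'
  #1 SA[1]=0  'bbdadcddc'
  #2 SA[2]=1  'bdadcddc'
  #3 SA[3]=8  'c'
  #4 SA[4]=5  'cddc'
  #5 SA[5]=2  'dadcddc'
  #6 SA[6]=7  'dc'
  #7 SA[7]=4  'dcddc'
  #8 SA[8]=6  'ddc'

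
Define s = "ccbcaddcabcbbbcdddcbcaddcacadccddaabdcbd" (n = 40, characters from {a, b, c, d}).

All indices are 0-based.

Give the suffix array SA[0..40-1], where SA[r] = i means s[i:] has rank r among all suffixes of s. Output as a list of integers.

rank | idx | suffix
   0 |  33 | aabdcbd
   1 |   8 | abcbbbcdddcbcaddcacadccddaabdcbd
   2 |  34 | abdcbd
   3 |  25 | acadccddaabdcbd
   4 |  27 | adccddaabdcbd
   5 |   4 | addcabcbbbcdddcbcaddcacadccddaabdcbd
   6 |  21 | addcacadccddaabdcbd
   7 |  11 | bbbcdddcbcaddcacadccddaabdcbd
   8 |  12 | bbcdddcbcaddcacadccddaabdcbd
   9 |   2 | bcaddcabcbbbcdddcbcaddcacadccddaabdcbd
  10 |  19 | bcaddcacadccddaabdcbd
  11 |   9 | bcbbbcdddcbcaddcacadccddaabdcbd
  12 |  13 | bcdddcbcaddcacadccddaabdcbd
  13 |  38 | bd
  14 |  35 | bdcbd
  15 |   7 | cabcbbbcdddcbcaddcacadccddaabdcbd
  16 |  24 | cacadccddaabdcbd
  17 |  26 | cadccddaabdcbd
  18 |   3 | caddcabcbbbcdddcbcaddcacadccddaabdcbd
  19 |  20 | caddcacadccddaabdcbd
  20 |  10 | cbbbcdddcbcaddcacadccddaabdcbd
  21 |   1 | cbcaddcabcbbbcdddcbcaddcacadccddaabdcbd
  22 |  18 | cbcaddcacadccddaabdcbd
  23 |  37 | cbd
  24 |   0 | ccbcaddcabcbbbcdddcbcaddcacadccddaabdcbd
  25 |  29 | ccddaabdcbd
  26 |  30 | cddaabdcbd
  27 |  14 | cdddcbcaddcacadccddaabdcbd
  28 |  39 | d
  29 |  32 | daabdcbd
  30 |   6 | dcabcbbbcdddcbcaddcacadccddaabdcbd
  31 |  23 | dcacadccddaabdcbd
  32 |  17 | dcbcaddcacadccddaabdcbd
  33 |  36 | dcbd
  34 |  28 | dccddaabdcbd
  35 |  31 | ddaabdcbd
  36 |   5 | ddcabcbbbcdddcbcaddcacadccddaabdcbd
  37 |  22 | ddcacadccddaabdcbd
  38 |  16 | ddcbcaddcacadccddaabdcbd
  39 |  15 | dddcbcaddcacadccddaabdcbd

[33, 8, 34, 25, 27, 4, 21, 11, 12, 2, 19, 9, 13, 38, 35, 7, 24, 26, 3, 20, 10, 1, 18, 37, 0, 29, 30, 14, 39, 32, 6, 23, 17, 36, 28, 31, 5, 22, 16, 15]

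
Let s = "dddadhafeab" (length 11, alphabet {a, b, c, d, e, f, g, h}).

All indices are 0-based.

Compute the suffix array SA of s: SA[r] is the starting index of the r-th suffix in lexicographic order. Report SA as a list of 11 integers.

[9, 3, 6, 10, 2, 1, 0, 4, 8, 7, 5]

rank→(start, suffix):
  0 → (9, 'ab')
  1 → (3, 'adhafeab')
  2 → (6, 'afeab')
  3 → (10, 'b')
  4 → (2, 'dadhafeab')
  5 → (1, 'ddadhafeab')
  6 → (0, 'dddadhafeab')
  7 → (4, 'dhafeab')
  8 → (8, 'eab')
  9 → (7, 'feab')
  10 → (5, 'hafeab')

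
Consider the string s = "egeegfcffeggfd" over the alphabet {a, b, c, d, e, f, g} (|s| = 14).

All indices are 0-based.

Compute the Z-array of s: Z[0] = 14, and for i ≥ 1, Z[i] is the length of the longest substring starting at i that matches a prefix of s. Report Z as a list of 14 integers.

Z[0]=14
i=1: i≥r, start 0; Z[1]=0
i=2: i≥r, start 0; Z[2]=1 scan→box=[2,3)
i=3: i≥r, start 0; Z[3]=2 scan→box=[3,5)
i=4: min(r-i=1, Z[1]=0)=0; Z[4]=0
i=5: i≥r, start 0; Z[5]=0
i=6: i≥r, start 0; Z[6]=0
i=7: i≥r, start 0; Z[7]=0
i=8: i≥r, start 0; Z[8]=0
i=9: i≥r, start 0; Z[9]=2 scan→box=[9,11)
i=10: min(r-i=1, Z[1]=0)=0; Z[10]=0
i=11: i≥r, start 0; Z[11]=0
i=12: i≥r, start 0; Z[12]=0
i=13: i≥r, start 0; Z[13]=0

[14, 0, 1, 2, 0, 0, 0, 0, 0, 2, 0, 0, 0, 0]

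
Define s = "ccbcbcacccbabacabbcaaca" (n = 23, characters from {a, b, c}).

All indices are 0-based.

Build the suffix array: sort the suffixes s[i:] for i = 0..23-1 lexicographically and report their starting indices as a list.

[22, 19, 11, 15, 20, 13, 6, 10, 12, 16, 17, 4, 2, 21, 18, 14, 5, 9, 3, 1, 8, 0, 7]

rank→(start, suffix):
  0 → (22, 'a')
  1 → (19, 'aaca')
  2 → (11, 'abacabbcaaca')
  3 → (15, 'abbcaaca')
  4 → (20, 'aca')
  5 → (13, 'acabbcaaca')
  6 → (6, 'acccbabacabbcaaca')
  7 → (10, 'babacabbcaaca')
  8 → (12, 'bacabbcaaca')
  9 → (16, 'bbcaaca')
  10 → (17, 'bcaaca')
  11 → (4, 'bcacccbabacabbcaaca')
  12 → (2, 'bcbcacccbabacabbcaaca')
  13 → (21, 'ca')
  14 → (18, 'caaca')
  15 → (14, 'cabbcaaca')
  16 → (5, 'cacccbabacabbcaaca')
  17 → (9, 'cbabacabbcaaca')
  18 → (3, 'cbcacccbabacabbcaaca')
  19 → (1, 'cbcbcacccbabacabbcaaca')
  20 → (8, 'ccbabacabbcaaca')
  21 → (0, 'ccbcbcacccbabacabbcaaca')
  22 → (7, 'cccbabacabbcaaca')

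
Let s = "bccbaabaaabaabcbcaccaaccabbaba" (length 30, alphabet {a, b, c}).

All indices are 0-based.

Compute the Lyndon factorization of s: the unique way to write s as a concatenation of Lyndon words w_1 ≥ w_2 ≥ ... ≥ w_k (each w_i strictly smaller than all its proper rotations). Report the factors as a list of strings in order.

["bcc", "b", "aab", "aaabaabcbcaccaaccabbab", "a"]

emit factor 1: 'bcc' (i=0, period=3)
emit factor 2: 'b' (i=3, period=1)
emit factor 3: 'aab' (i=4, period=3)
emit factor 4: 'aaabaabcbcaccaaccabbab' (i=7, period=22)
emit factor 5: 'a' (i=29, period=1)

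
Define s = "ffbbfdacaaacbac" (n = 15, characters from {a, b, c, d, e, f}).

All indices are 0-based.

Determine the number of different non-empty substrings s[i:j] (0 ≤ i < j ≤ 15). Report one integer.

107

rank→(start, suffix):
  0 → (8, 'aaacbac')
  1 → (9, 'aacbac')
  2 → (13, 'ac')
  3 → (6, 'acaaacbac')
  4 → (10, 'acbac')
  5 → (12, 'bac')
  6 → (2, 'bbfdacaaacbac')
  7 → (3, 'bfdacaaacbac')
  8 → (14, 'c')
  9 → (7, 'caaacbac')
  10 → (11, 'cbac')
  11 → (5, 'dacaaacbac')
  12 → (1, 'fbbfdacaaacbac')
  13 → (4, 'fdacaaacbac')
  14 → (0, 'ffbbfdacaaacbac')

SA = [8, 9, 13, 6, 10, 12, 2, 3, 14, 7, 11, 5, 1, 4, 0]
[i] adj suffixes → lcp
  [1] 8/9 → 2 ('aa')
  [2] 9/13 → 1 ('a')
  [3] 13/6 → 2 ('ac')
  [4] 6/10 → 2 ('ac')
  [5] 10/12 → 0 ('')
  [6] 12/2 → 1 ('b')
  [7] 2/3 → 1 ('b')
  [8] 3/14 → 0 ('')
  [9] 14/7 → 1 ('c')
  [10] 7/11 → 1 ('c')
  [11] 11/5 → 0 ('')
  [12] 5/1 → 0 ('')
  [13] 1/4 → 1 ('f')
  [14] 4/0 → 1 ('f')

n(n+1)/2 = 15·16/2 = 120
Σ LCP = 0 + 2 + 1 + 2 + 2 + 0 + 1 + 1 + 0 + 1 + 1 + 0 + 0 + 1 + 1 = 13
distinct = 120 − 13 = 107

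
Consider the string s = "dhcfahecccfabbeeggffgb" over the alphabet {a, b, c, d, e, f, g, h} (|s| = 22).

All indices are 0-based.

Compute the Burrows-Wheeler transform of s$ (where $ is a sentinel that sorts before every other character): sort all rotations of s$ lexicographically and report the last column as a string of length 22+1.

bffgabecch$hbeccgffgeda

rank  rotation                 last
    0  $dhcfahecccfabbeeggffgb  b
    1  abbeeggffgb$dhcfahecccf  f
    2  ahecccfabbeeggffgb$dhcf  f
    3  b$dhcfahecccfabbeeggffg  g
    4  bbeeggffgb$dhcfahecccfa  a
    5  beeggffgb$dhcfahecccfab  b
    6  cccfabbeeggffgb$dhcfahe  e
    7  ccfabbeeggffgb$dhcfahec  c
    8  cfabbeeggffgb$dhcfahecc  c
    9  cfahecccfabbeeggffgb$dh  h
   10  dhcfahecccfabbeeggffgb$  $
   11  ecccfabbeeggffgb$dhcfah  h
   12  eeggffgb$dhcfahecccfabb  b
   13  eggffgb$dhcfahecccfabbe  e
   14  fabbeeggffgb$dhcfaheccc  c
   15  fahecccfabbeeggffgb$dhc  c
   16  ffgb$dhcfahecccfabbeegg  g
   17  fgb$dhcfahecccfabbeeggf  f
   18  gb$dhcfahecccfabbeeggff  f
   19  gffgb$dhcfahecccfabbeeg  g
   20  ggffgb$dhcfahecccfabbee  e
   21  hcfahecccfabbeeggffgb$d  d
   22  hecccfabbeeggffgb$dhcfa  a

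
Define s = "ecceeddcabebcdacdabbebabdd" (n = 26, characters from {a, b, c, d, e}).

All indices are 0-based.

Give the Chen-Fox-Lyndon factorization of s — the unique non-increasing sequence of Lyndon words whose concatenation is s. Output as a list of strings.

emit factor 1: 'e' (i=0, period=1)
emit factor 2: 'cceedd' (i=1, period=6)
emit factor 3: 'c' (i=7, period=1)
emit factor 4: 'abebcdacd' (i=8, period=9)
emit factor 5: 'abbebabdd' (i=17, period=9)

["e", "cceedd", "c", "abebcdacd", "abbebabdd"]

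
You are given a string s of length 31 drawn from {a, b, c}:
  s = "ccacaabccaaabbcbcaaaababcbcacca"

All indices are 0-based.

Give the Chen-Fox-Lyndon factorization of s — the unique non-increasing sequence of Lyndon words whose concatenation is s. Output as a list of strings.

["c", "c", "ac", "aabcc", "aaabbcbc", "aaaababcbcacc", "a"]

emit factor 1: 'c' (i=0, period=1)
emit factor 2: 'c' (i=1, period=1)
emit factor 3: 'ac' (i=2, period=2)
emit factor 4: 'aabcc' (i=4, period=5)
emit factor 5: 'aaabbcbc' (i=9, period=8)
emit factor 6: 'aaaababcbcacc' (i=17, period=13)
emit factor 7: 'a' (i=30, period=1)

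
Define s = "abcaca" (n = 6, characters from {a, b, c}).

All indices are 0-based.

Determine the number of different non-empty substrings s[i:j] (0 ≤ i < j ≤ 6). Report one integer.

rank→(start, suffix):
  0 → (5, 'a')
  1 → (0, 'abcaca')
  2 → (3, 'aca')
  3 → (1, 'bcaca')
  4 → (4, 'ca')
  5 → (2, 'caca')

SA = [5, 0, 3, 1, 4, 2]
i: (SA[i-1],SA[i]) lcp shared
  1: (5,0) 1 'a'
  2: (0,3) 1 'a'
  3: (3,1) 0 ''
  4: (1,4) 0 ''
  5: (4,2) 2 'ca'

n(n+1)/2 = 6·7/2 = 21
Σ LCP = 0 + 1 + 1 + 0 + 0 + 2 = 4
distinct = 21 − 4 = 17

17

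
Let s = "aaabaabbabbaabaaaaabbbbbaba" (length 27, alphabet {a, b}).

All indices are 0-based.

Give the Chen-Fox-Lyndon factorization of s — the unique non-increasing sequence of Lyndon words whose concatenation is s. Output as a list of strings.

emit factor 1: 'aaabaabbabbaab' (i=0, period=14)
emit factor 2: 'aaaaabbbbbab' (i=14, period=12)
emit factor 3: 'a' (i=26, period=1)

["aaabaabbabbaab", "aaaaabbbbbab", "a"]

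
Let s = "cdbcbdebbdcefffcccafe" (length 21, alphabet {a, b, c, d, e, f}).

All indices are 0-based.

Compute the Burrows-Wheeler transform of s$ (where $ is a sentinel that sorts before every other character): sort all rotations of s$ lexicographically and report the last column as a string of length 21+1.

ecedbccbcf$dcbbfdcfafe

rank  rotation                last
    0  $cdbcbdebbdcefffcccafe  e
    1  afe$cdbcbdebbdcefffccc  c
    2  bbdcefffcccafe$cdbcbde  e
    3  bcbdebbdcefffcccafe$cd  d
    4  bdcefffcccafe$cdbcbdeb  b
    5  bdebbdcefffcccafe$cdbc  c
    6  cafe$cdbcbdebbdcefffcc  c
    7  cbdebbdcefffcccafe$cdb  b
    8  ccafe$cdbcbdebbdcefffc  c
    9  cccafe$cdbcbdebbdcefff  f
   10  cdbcbdebbdcefffcccafe$  $
   11  cefffcccafe$cdbcbdebbd  d
   12  dbcbdebbdcefffcccafe$c  c
   13  dcefffcccafe$cdbcbdebb  b
   14  debbdcefffcccafe$cdbcb  b
   15  e$cdbcbdebbdcefffcccaf  f
   16  ebbdcefffcccafe$cdbcbd  d
   17  efffcccafe$cdbcbdebbdc  c
   18  fcccafe$cdbcbdebbdceff  f
   19  fe$cdbcbdebbdcefffccca  a
   20  ffcccafe$cdbcbdebbdcef  f
   21  fffcccafe$cdbcbdebbdce  e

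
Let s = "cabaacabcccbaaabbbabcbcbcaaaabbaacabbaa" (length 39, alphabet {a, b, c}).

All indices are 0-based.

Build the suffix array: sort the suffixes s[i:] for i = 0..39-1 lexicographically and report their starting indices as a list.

rank→(start, suffix):
  0 → (38, 'a')
  1 → (37, 'aa')
  2 → (25, 'aaaabbaacabbaa')
  3 → (26, 'aaabbaacabbaa')
  4 → (12, 'aaabbbabcbcbcaaaabbaacabbaa')
  5 → (27, 'aabbaacabbaa')
  6 → (13, 'aabbbabcbcbcaaaabbaacabbaa')
  7 → (31, 'aacabbaa')
  8 → (3, 'aacabcccbaaabbbabcbcbcaaaabbaacabbaa')
  9 → (1, 'abaacabcccbaaabbbabcbcbcaaaabbaacabbaa')
  10 → (34, 'abbaa')
  11 → (28, 'abbaacabbaa')
  12 → (14, 'abbbabcbcbcaaaabbaacabbaa')
  13 → (18, 'abcbcbcaaaabbaacabbaa')
  14 → (6, 'abcccbaaabbbabcbcbcaaaabbaacabbaa')
  15 → (32, 'acabbaa')
  16 → (4, 'acabcccbaaabbbabcbcbcaaaabbaacabbaa')
  17 → (36, 'baa')
  18 → (11, 'baaabbbabcbcbcaaaabbaacabbaa')
  19 → (30, 'baacabbaa')
  20 → (2, 'baacabcccbaaabbbabcbcbcaaaabbaacabbaa')
  21 → (17, 'babcbcbcaaaabbaacabbaa')
  22 → (35, 'bbaa')
  23 → (29, 'bbaacabbaa')
  24 → (16, 'bbabcbcbcaaaabbaacabbaa')
  25 → (15, 'bbbabcbcbcaaaabbaacabbaa')
  26 → (23, 'bcaaaabbaacabbaa')
  27 → (21, 'bcbcaaaabbaacabbaa')
  28 → (19, 'bcbcbcaaaabbaacabbaa')
  29 → (7, 'bcccbaaabbbabcbcbcaaaabbaacabbaa')
  30 → (24, 'caaaabbaacabbaa')
  31 → (0, 'cabaacabcccbaaabbbabcbcbcaaaabbaacabbaa')
  32 → (33, 'cabbaa')
  33 → (5, 'cabcccbaaabbbabcbcbcaaaabbaacabbaa')
  34 → (10, 'cbaaabbbabcbcbcaaaabbaacabbaa')
  35 → (22, 'cbcaaaabbaacabbaa')
  36 → (20, 'cbcbcaaaabbaacabbaa')
  37 → (9, 'ccbaaabbbabcbcbcaaaabbaacabbaa')
  38 → (8, 'cccbaaabbbabcbcbcaaaabbaacabbaa')

[38, 37, 25, 26, 12, 27, 13, 31, 3, 1, 34, 28, 14, 18, 6, 32, 4, 36, 11, 30, 2, 17, 35, 29, 16, 15, 23, 21, 19, 7, 24, 0, 33, 5, 10, 22, 20, 9, 8]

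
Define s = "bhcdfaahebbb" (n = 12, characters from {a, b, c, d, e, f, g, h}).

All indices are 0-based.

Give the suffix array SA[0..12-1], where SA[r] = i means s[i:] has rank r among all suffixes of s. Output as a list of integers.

rank | idx | suffix
   0 |   5 | aahebbb
   1 |   6 | ahebbb
   2 |  11 | b
   3 |  10 | bb
   4 |   9 | bbb
   5 |   0 | bhcdfaahebbb
   6 |   2 | cdfaahebbb
   7 |   3 | dfaahebbb
   8 |   8 | ebbb
   9 |   4 | faahebbb
  10 |   1 | hcdfaahebbb
  11 |   7 | hebbb

[5, 6, 11, 10, 9, 0, 2, 3, 8, 4, 1, 7]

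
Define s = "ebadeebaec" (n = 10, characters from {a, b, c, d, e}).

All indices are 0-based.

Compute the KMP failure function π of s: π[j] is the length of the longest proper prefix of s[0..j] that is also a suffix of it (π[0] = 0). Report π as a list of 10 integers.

[0, 0, 0, 0, 1, 1, 2, 3, 1, 0]

π[0] = 0
j=1 s[j]='b': π[1]=0 (border '')
j=2 s[j]='a': π[2]=0 (border '')
j=3 s[j]='d': π[3]=0 (border '')
j=4 s[j]='e': π[4]=1 (border 'e')
j=5 s[j]='e': k: 1→0; π[5]=1 (border 'e')
j=6 s[j]='b': π[6]=2 (border 'eb')
j=7 s[j]='a': π[7]=3 (border 'eba')
j=8 s[j]='e': k: 3→0; π[8]=1 (border 'e')
j=9 s[j]='c': k: 1→0; π[9]=0 (border '')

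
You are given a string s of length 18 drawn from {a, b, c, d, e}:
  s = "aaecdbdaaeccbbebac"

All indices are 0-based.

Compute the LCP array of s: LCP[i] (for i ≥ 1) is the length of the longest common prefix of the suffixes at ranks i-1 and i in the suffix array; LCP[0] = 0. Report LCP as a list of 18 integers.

[0, 4, 1, 1, 3, 0, 1, 1, 1, 0, 1, 1, 1, 0, 1, 0, 1, 2]

sorted suffixes:
  #0 SA[0]=7  'aaeccbbebac'
  #1 SA[1]=0  'aaecdbdaaeccbbebac'
  #2 SA[2]=16  'ac'
  #3 SA[3]=8  'aeccbbebac'
  #4 SA[4]=1  'aecdbdaaeccbbebac'
  #5 SA[5]=15  'bac'
  #6 SA[6]=12  'bbebac'
  #7 SA[7]=5  'bdaaeccbbebac'
  #8 SA[8]=13  'bebac'
  #9 SA[9]=17  'c'
  #10 SA[10]=11  'cbbebac'
  #11 SA[11]=10  'ccbbebac'
  #12 SA[12]=3  'cdbdaaeccbbebac'
  #13 SA[13]=6  'daaeccbbebac'
  #14 SA[14]=4  'dbdaaeccbbebac'
  #15 SA[15]=14  'ebac'
  #16 SA[16]=9  'eccbbebac'
  #17 SA[17]=2  'ecdbdaaeccbbebac'

SA = [7, 0, 16, 8, 1, 15, 12, 5, 13, 17, 11, 10, 3, 6, 4, 14, 9, 2]
i: (SA[i-1],SA[i]) lcp shared
  1: (7,0) 4 'aaec'
  2: (0,16) 1 'a'
  3: (16,8) 1 'a'
  4: (8,1) 3 'aec'
  5: (1,15) 0 ''
  6: (15,12) 1 'b'
  7: (12,5) 1 'b'
  8: (5,13) 1 'b'
  9: (13,17) 0 ''
  10: (17,11) 1 'c'
  11: (11,10) 1 'c'
  12: (10,3) 1 'c'
  13: (3,6) 0 ''
  14: (6,4) 1 'd'
  15: (4,14) 0 ''
  16: (14,9) 1 'e'
  17: (9,2) 2 'ec'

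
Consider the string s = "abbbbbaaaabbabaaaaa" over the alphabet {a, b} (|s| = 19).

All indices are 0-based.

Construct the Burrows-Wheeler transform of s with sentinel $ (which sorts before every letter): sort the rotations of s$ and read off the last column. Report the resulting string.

aaaaabbaaba$abbbabba

rank  rotation              last
    0  $abbbbbaaaabbabaaaaa  a
    1  a$abbbbbaaaabbabaaaa  a
    2  aa$abbbbbaaaabbabaaa  a
    3  aaa$abbbbbaaaabbabaa  a
    4  aaaa$abbbbbaaaabbaba  a
    5  aaaaa$abbbbbaaaabbab  b
    6  aaaabbabaaaaa$abbbbb  b
    7  aaabbabaaaaa$abbbbba  a
    8  aabbabaaaaa$abbbbbaa  a
    9  abaaaaa$abbbbbaaaabb  b
   10  abbabaaaaa$abbbbbaaa  a
   11  abbbbbaaaabbabaaaaa$  $
   12  baaaaa$abbbbbaaaabba  a
   13  baaaabbabaaaaa$abbbb  b
   14  babaaaaa$abbbbbaaaab  b
   15  bbaaaabbabaaaaa$abbb  b
   16  bbabaaaaa$abbbbbaaaa  a
   17  bbbaaaabbabaaaaa$abb  b
   18  bbbbaaaabbabaaaaa$ab  b
   19  bbbbbaaaabbabaaaaa$a  a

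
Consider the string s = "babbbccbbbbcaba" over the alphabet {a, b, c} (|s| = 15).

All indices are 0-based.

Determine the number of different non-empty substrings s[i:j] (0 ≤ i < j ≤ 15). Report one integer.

97

rank→(start, suffix):
  0 → (14, 'a')
  1 → (12, 'aba')
  2 → (1, 'abbbccbbbbcaba')
  3 → (13, 'ba')
  4 → (0, 'babbbccbbbbcaba')
  5 → (7, 'bbbbcaba')
  6 → (8, 'bbbcaba')
  7 → (2, 'bbbccbbbbcaba')
  8 → (9, 'bbcaba')
  9 → (3, 'bbccbbbbcaba')
  10 → (10, 'bcaba')
  11 → (4, 'bccbbbbcaba')
  12 → (11, 'caba')
  13 → (6, 'cbbbbcaba')
  14 → (5, 'ccbbbbcaba')

SA = [14, 12, 1, 13, 0, 7, 8, 2, 9, 3, 10, 4, 11, 6, 5]
i: (SA[i-1],SA[i]) lcp shared
  1: (14,12) 1 'a'
  2: (12,1) 2 'ab'
  3: (1,13) 0 ''
  4: (13,0) 2 'ba'
  5: (0,7) 1 'b'
  6: (7,8) 3 'bbb'
  7: (8,2) 4 'bbbc'
  8: (2,9) 2 'bb'
  9: (9,3) 3 'bbc'
  10: (3,10) 1 'b'
  11: (10,4) 2 'bc'
  12: (4,11) 0 ''
  13: (11,6) 1 'c'
  14: (6,5) 1 'c'

n(n+1)/2 = 15·16/2 = 120
Σ LCP = 0 + 1 + 2 + 0 + 2 + 1 + 3 + 4 + 2 + 3 + 1 + 2 + 0 + 1 + 1 = 23
distinct = 120 − 23 = 97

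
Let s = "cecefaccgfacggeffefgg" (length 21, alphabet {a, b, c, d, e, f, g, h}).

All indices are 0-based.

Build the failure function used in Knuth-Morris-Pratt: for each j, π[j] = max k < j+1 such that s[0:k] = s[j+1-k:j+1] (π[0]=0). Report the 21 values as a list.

[0, 0, 1, 2, 0, 0, 1, 1, 0, 0, 0, 1, 0, 0, 0, 0, 0, 0, 0, 0, 0]

π[0] = 0
j=1 s[j]='e': π[1]=0 (border '')
j=2 s[j]='c': π[2]=1 (border 'c')
j=3 s[j]='e': π[3]=2 (border 'ce')
j=4 s[j]='f': k: 2→0; π[4]=0 (border '')
j=5 s[j]='a': π[5]=0 (border '')
j=6 s[j]='c': π[6]=1 (border 'c')
j=7 s[j]='c': k: 1→0; π[7]=1 (border 'c')
j=8 s[j]='g': k: 1→0; π[8]=0 (border '')
j=9 s[j]='f': π[9]=0 (border '')
j=10 s[j]='a': π[10]=0 (border '')
j=11 s[j]='c': π[11]=1 (border 'c')
j=12 s[j]='g': k: 1→0; π[12]=0 (border '')
j=13 s[j]='g': π[13]=0 (border '')
j=14 s[j]='e': π[14]=0 (border '')
j=15 s[j]='f': π[15]=0 (border '')
j=16 s[j]='f': π[16]=0 (border '')
j=17 s[j]='e': π[17]=0 (border '')
j=18 s[j]='f': π[18]=0 (border '')
j=19 s[j]='g': π[19]=0 (border '')
j=20 s[j]='g': π[20]=0 (border '')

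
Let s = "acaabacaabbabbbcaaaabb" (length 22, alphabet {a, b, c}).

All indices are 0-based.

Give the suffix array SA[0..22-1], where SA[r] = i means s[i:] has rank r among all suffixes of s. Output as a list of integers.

[16, 17, 2, 18, 7, 3, 19, 8, 11, 0, 5, 21, 10, 4, 20, 9, 12, 13, 14, 15, 1, 6]

sorted suffixes:
  #0 SA[0]=16  'aaaabb'
  #1 SA[1]=17  'aaabb'
  #2 SA[2]=2  'aabacaabbabbbcaaaabb'
  #3 SA[3]=18  'aabb'
  #4 SA[4]=7  'aabbabbbcaaaabb'
  #5 SA[5]=3  'abacaabbabbbcaaaabb'
  #6 SA[6]=19  'abb'
  #7 SA[7]=8  'abbabbbcaaaabb'
  #8 SA[8]=11  'abbbcaaaabb'
  #9 SA[9]=0  'acaabacaabbabbbcaaaabb'
  #10 SA[10]=5  'acaabbabbbcaaaabb'
  #11 SA[11]=21  'b'
  #12 SA[12]=10  'babbbcaaaabb'
  #13 SA[13]=4  'bacaabbabbbcaaaabb'
  #14 SA[14]=20  'bb'
  #15 SA[15]=9  'bbabbbcaaaabb'
  #16 SA[16]=12  'bbbcaaaabb'
  #17 SA[17]=13  'bbcaaaabb'
  #18 SA[18]=14  'bcaaaabb'
  #19 SA[19]=15  'caaaabb'
  #20 SA[20]=1  'caabacaabbabbbcaaaabb'
  #21 SA[21]=6  'caabbabbbcaaaabb'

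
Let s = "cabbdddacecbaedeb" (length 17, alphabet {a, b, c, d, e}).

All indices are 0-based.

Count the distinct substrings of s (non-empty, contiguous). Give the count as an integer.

rank | idx | suffix
   0 |   1 | abbdddacecbaedeb
   1 |   7 | acecbaedeb
   2 |  12 | aedeb
   3 |  16 | b
   4 |  11 | baedeb
   5 |   2 | bbdddacecbaedeb
   6 |   3 | bdddacecbaedeb
   7 |   0 | cabbdddacecbaedeb
   8 |  10 | cbaedeb
   9 |   8 | cecbaedeb
  10 |   6 | dacecbaedeb
  11 |   5 | ddacecbaedeb
  12 |   4 | dddacecbaedeb
  13 |  14 | deb
  14 |  15 | eb
  15 |   9 | ecbaedeb
  16 |  13 | edeb

SA = [1, 7, 12, 16, 11, 2, 3, 0, 10, 8, 6, 5, 4, 14, 15, 9, 13]
rank  pair      lcp
   1  s[1:],s[7:]  1  'a'
   2  s[7:],s[12:]  1  'a'
   3  s[12:],s[16:]  0  ''
   4  s[16:],s[11:]  1  'b'
   5  s[11:],s[2:]  1  'b'
   6  s[2:],s[3:]  1  'b'
   7  s[3:],s[0:]  0  ''
   8  s[0:],s[10:]  1  'c'
   9  s[10:],s[8:]  1  'c'
  10  s[8:],s[6:]  0  ''
  11  s[6:],s[5:]  1  'd'
  12  s[5:],s[4:]  2  'dd'
  13  s[4:],s[14:]  1  'd'
  14  s[14:],s[15:]  0  ''
  15  s[15:],s[9:]  1  'e'
  16  s[9:],s[13:]  1  'e'

n(n+1)/2 = 17·18/2 = 153
Σ LCP = 0 + 1 + 1 + 0 + 1 + 1 + 1 + 0 + 1 + 1 + 0 + 1 + 2 + 1 + 0 + 1 + 1 = 13
distinct = 153 − 13 = 140

140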